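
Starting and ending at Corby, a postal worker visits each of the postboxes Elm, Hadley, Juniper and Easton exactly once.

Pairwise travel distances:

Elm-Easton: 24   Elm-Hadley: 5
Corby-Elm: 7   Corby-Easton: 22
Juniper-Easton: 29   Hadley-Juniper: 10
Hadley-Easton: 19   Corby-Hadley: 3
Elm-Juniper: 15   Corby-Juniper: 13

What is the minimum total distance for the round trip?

Shortest round trip = 73.

With 4 stops there are 4!/2 = 12 distinct round trips (a route and its reverse cost the same).
Corby→Elm→Hadley→Juniper→Easton→Corby: 7+5+10+29+22 = 73
Corby→Elm→Hadley→Easton→Juniper→Corby: 7+5+19+29+13 = 73
Corby→Elm→Juniper→Hadley→Easton→Corby: 7+15+10+19+22 = 73
Corby→Elm→Juniper→Easton→Hadley→Corby: 7+15+29+19+3 = 73
Corby→Elm→Easton→Hadley→Juniper→Corby: 7+24+19+10+13 = 73
Corby→Elm→Easton→Juniper→Hadley→Corby: 7+24+29+10+3 = 73
Corby→Hadley→Elm→Juniper→Easton→Corby: 3+5+15+29+22 = 74
Corby→Hadley→Elm→Easton→Juniper→Corby: 3+5+24+29+13 = 74
Corby→Hadley→Juniper→Elm→Easton→Corby: 3+10+15+24+22 = 74
Corby→Hadley→Easton→Elm→Juniper→Corby: 3+19+24+15+13 = 74
Corby→Juniper→Elm→Hadley→Easton→Corby: 13+15+5+19+22 = 74
Corby→Juniper→Hadley→Elm→Easton→Corby: 13+10+5+24+22 = 74
The minimum is 73.
One optimal route: Corby → Elm → Hadley → Juniper → Easton → Corby (or its reverse).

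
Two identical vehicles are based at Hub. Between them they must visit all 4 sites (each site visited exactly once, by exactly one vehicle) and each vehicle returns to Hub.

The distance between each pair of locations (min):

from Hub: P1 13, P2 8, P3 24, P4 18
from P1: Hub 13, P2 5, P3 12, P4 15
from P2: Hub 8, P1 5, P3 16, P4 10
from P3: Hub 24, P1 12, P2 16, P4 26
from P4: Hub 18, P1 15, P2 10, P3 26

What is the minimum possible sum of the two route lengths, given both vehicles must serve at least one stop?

Minimum combined distance: 85 min.

Try each way of splitting the stops between the two vehicles (each non-empty) and, for each split, find the best tour for each vehicle:
  {P1} + {P2, P3, P4}: 26 + 68 = 94
  {P2} + {P1, P3, P4}: 16 + 69 = 85
  {P1, P2} + {P3, P4}: 26 + 68 = 94
  {P3} + {P1, P2, P4}: 48 + 46 = 94
  {P1, P3} + {P2, P4}: 49 + 36 = 85
  {P2, P3} + {P1, P4}: 48 + 46 = 94
  … (7 splits in total)
Best: vehicle 1 Hub → P2 → Hub = 16; vehicle 2 Hub → P1 → P3 → P4 → Hub = 69; combined 85.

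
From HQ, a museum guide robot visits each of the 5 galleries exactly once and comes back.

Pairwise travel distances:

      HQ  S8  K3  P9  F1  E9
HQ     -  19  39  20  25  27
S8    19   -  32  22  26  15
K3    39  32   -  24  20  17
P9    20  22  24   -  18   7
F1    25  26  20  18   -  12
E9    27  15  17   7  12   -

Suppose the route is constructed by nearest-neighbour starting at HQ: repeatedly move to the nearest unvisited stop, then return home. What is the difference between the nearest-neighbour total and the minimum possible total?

HQ: S8=19, P9=20, F1=25, E9=27, K3=39 ⇒ S8
S8: E9=15, P9=22, F1=26, K3=32 ⇒ E9
E9: P9=7, F1=12, K3=17 ⇒ P9
P9: F1=18, K3=24 ⇒ F1
F1: K3=20 ⇒ K3
NN route HQ → S8 → E9 → P9 → F1 → K3 → HQ costs 118.
Optimal: HQ → S8 → F1 → K3 → E9 → P9 → HQ costs 109 (by enumerating all 60 distinct tours).
Excess = 118 − 109 = 9.

Excess over optimum: 9.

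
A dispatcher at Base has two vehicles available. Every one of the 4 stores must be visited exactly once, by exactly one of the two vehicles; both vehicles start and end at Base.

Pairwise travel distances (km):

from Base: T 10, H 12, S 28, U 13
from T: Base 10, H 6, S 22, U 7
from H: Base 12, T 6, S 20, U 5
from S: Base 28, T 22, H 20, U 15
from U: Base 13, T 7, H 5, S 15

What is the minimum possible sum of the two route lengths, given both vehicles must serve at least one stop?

Check every non-empty split of the stops between the two vehicles; for each half take its own optimal tour:
  {T} + {H, S, U}: 20 + 60 = 80
  {H} + {T, S, U}: 24 + 60 = 84
  {T, H} + {S, U}: 28 + 56 = 84
  {S} + {T, H, U}: 56 + 34 = 90
  {T, S} + {H, U}: 60 + 30 = 90
  {H, S} + {T, U}: 60 + 30 = 90
  … (7 splits in total)
Best: vehicle 1 Base → T → Base = 20; vehicle 2 Base → H → S → U → Base = 60; combined 80.

80 km — the smallest possible combined total.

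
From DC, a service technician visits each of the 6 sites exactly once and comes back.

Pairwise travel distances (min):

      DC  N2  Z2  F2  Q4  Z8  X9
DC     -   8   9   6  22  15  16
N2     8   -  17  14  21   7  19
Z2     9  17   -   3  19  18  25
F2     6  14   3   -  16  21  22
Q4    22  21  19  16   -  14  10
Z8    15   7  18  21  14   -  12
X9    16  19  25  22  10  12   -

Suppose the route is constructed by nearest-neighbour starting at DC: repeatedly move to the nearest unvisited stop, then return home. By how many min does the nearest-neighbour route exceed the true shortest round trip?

DC: F2=6, N2=8, Z2=9, Z8=15, X9=16, Q4=22 ⇒ F2
F2: Z2=3, N2=14, Q4=16, Z8=21, X9=22 ⇒ Z2
Z2: N2=17, Z8=18, Q4=19, X9=25 ⇒ N2
N2: Z8=7, X9=19, Q4=21 ⇒ Z8
Z8: X9=12, Q4=14 ⇒ X9
X9: Q4=10 ⇒ Q4
NN route DC → F2 → Z2 → N2 → Z8 → X9 → Q4 → DC costs 77.
Optimal: DC → N2 → Z8 → X9 → Q4 → Z2 → F2 → DC costs 65 (by enumerating all 360 distinct tours).
Excess = 77 − 65 = 12.

12 min longer than the optimal tour.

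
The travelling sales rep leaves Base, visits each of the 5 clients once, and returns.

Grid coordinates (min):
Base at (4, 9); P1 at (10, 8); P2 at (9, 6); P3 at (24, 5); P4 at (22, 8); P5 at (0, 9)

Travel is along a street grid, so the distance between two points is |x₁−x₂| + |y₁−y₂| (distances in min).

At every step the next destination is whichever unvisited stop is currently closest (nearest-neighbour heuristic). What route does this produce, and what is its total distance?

Base → [P5:4 / P1:7 / P2:8 / P4:19 / P3:24] → P5 (4)
P5 → [P1:11 / P2:12 / P4:23 / P3:28] → P1 (11)
P1 → [P2:3 / P4:12 / P3:17] → P2 (3)
P2 → [P4:15 / P3:16] → P4 (15)
P4 → [P3:5] → P3 (5)
Return P3→Base: 24.
Total = 4 + 11 + 3 + 15 + 5 + 24 = 62.

Nearest-neighbour total = 62 min; route Base → P5 → P1 → P2 → P4 → P3 → Base.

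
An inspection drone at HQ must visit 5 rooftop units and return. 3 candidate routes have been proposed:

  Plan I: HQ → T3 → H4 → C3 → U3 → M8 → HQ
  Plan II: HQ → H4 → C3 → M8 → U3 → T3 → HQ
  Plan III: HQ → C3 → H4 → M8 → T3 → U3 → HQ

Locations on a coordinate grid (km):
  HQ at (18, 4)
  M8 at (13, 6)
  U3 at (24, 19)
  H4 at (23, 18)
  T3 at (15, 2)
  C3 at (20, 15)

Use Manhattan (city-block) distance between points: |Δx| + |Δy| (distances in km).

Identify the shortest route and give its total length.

74 km — Plan I is the shortest.

Plan I: 5 + 24 + 6 + 8 + 24 + 7 = 74
Plan II: 19 + 6 + 16 + 24 + 26 + 5 = 96
Plan III: 13 + 6 + 22 + 6 + 26 + 21 = 94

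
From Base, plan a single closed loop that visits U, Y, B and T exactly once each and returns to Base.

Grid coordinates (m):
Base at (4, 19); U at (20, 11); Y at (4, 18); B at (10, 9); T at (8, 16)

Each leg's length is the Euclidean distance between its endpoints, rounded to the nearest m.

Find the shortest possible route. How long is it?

Minimum total distance: 40 m.

Base→U→Y→B→T→Base: 18+17+11+7+5 = 58
Base→U→Y→T→B→Base: 18+17+4+7+12 = 58
Base→U→B→Y→T→Base: 18+10+11+4+5 = 48
Base→U→B→T→Y→Base: 18+10+7+4+1 = 40
Base→U→T→Y→B→Base: 18+13+4+11+12 = 58
Base→U→T→B→Y→Base: 18+13+7+11+1 = 50
Base→Y→U→B→T→Base: 1+17+10+7+5 = 40
Base→Y→U→T→B→Base: 1+17+13+7+12 = 50
Base→Y→B→U→T→Base: 1+11+10+13+5 = 40
Base→Y→T→U→B→Base: 1+4+13+10+12 = 40
Base→B→U→Y→T→Base: 12+10+17+4+5 = 48
Base→B→Y→U→T→Base: 12+11+17+13+5 = 58
The minimum is 40.
One optimal route: Base → U → B → T → Y → Base (or its reverse).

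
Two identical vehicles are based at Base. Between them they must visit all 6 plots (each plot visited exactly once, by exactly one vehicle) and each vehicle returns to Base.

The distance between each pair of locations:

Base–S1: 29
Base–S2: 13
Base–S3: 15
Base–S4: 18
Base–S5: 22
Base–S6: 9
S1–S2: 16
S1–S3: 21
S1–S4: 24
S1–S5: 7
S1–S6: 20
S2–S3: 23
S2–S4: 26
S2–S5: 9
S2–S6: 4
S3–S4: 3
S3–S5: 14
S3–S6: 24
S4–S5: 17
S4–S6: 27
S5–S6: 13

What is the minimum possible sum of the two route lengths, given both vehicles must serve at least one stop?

89 — the smallest possible combined total.

Try each way of splitting the stops between the two vehicles (each non-empty) and, for each split, find the best tour for each vehicle:
  {S1} + {S2, S3, S4, S5, S6}: 58 + 57 = 115
  {S2} + {S1, S3, S4, S5, S6}: 26 + 71 = 97
  {S1, S2} + {S3, S4, S5, S6}: 58 + 57 = 115
  {S3} + {S1, S2, S4, S5, S6}: 30 + 71 = 101
  {S1, S3} + {S2, S4, S5, S6}: 65 + 57 = 122
  {S2, S3} + {S1, S4, S5, S6}: 51 + 71 = 122
  … (31 splits in total)
  {S1, S2, S3, S4, S5} + {S6}: 71 + 18 = 89  ← best
Best: vehicle 1 Base → S2 → S1 → S5 → S3 → S4 → Base = 71; vehicle 2 Base → S6 → Base = 18; combined 89.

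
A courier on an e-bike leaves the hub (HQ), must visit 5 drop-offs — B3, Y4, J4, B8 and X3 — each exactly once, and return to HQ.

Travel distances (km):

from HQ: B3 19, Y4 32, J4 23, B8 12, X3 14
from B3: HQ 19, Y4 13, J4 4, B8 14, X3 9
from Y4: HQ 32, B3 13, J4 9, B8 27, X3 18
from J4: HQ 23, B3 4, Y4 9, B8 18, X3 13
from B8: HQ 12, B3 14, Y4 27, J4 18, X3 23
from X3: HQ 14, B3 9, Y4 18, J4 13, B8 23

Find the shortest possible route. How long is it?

HQ - B3 - Y4 - J4 - B8 - X3 - HQ: 19+13+9+18+23+14 = 96
HQ - B3 - Y4 - J4 - X3 - B8 - HQ: 19+13+9+13+23+12 = 89
HQ - B3 - Y4 - B8 - J4 - X3 - HQ: 19+13+27+18+13+14 = 104
HQ - B3 - Y4 - B8 - X3 - J4 - HQ: 19+13+27+23+13+23 = 118
HQ - B3 - Y4 - X3 - J4 - B8 - HQ: 19+13+18+13+18+12 = 93
HQ - B3 - Y4 - X3 - B8 - J4 - HQ: 19+13+18+23+18+23 = 114
HQ - B3 - J4 - Y4 - B8 - X3 - HQ: 19+4+9+27+23+14 = 96
HQ - B3 - J4 - Y4 - X3 - B8 - HQ: 19+4+9+18+23+12 = 85
HQ - B3 - J4 - B8 - Y4 - X3 - HQ: 19+4+18+27+18+14 = 100
HQ - B3 - J4 - B8 - X3 - Y4 - HQ: 19+4+18+23+18+32 = 114
HQ - B3 - J4 - X3 - Y4 - B8 - HQ: 19+4+13+18+27+12 = 93
HQ - B3 - J4 - X3 - B8 - Y4 - HQ: 19+4+13+23+27+32 = 118
HQ - B3 - B8 - Y4 - J4 - X3 - HQ: 19+14+27+9+13+14 = 96
HQ - B3 - B8 - Y4 - X3 - J4 - HQ: 19+14+27+18+13+23 = 114
… (46 more)
HQ - B8 - B3 - J4 - Y4 - X3 - HQ: 12+14+4+9+18+14 = 71  ← best
The minimum is 71.
One optimal route: HQ → B8 → B3 → J4 → Y4 → X3 → HQ (or its reverse).

71 km — the shortest possible round trip.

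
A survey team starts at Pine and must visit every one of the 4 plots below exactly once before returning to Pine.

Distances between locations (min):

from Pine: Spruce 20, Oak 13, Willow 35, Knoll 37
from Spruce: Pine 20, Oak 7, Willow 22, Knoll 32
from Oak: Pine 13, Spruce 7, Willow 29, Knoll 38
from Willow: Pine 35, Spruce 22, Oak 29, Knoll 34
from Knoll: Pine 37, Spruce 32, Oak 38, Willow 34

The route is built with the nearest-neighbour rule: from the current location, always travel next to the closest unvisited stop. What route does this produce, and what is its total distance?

Nearest-neighbour total = 113 min; route Pine → Oak → Spruce → Willow → Knoll → Pine.

At Pine the remaining stops are Oak 13, Spruce 20, Willow 35, Knoll 37; go to Oak.
At Oak the remaining stops are Spruce 7, Willow 29, Knoll 38; go to Spruce.
At Spruce the remaining stops are Willow 22, Knoll 32; go to Willow.
At Willow the remaining stops are Knoll 34; go to Knoll.
Return Knoll→Pine: 37.
Total = 13 + 7 + 22 + 34 + 37 = 113.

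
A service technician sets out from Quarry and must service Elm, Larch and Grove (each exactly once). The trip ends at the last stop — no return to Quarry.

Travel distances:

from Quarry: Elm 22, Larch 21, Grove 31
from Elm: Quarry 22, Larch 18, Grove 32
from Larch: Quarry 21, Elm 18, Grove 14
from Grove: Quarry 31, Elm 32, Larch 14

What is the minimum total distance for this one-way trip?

Shortest open route: 54.

There are 3! = 6 possible orderings.
Quarry→Elm→Larch→Grove: 22+18+14 = 54
Quarry→Elm→Grove→Larch: 22+32+14 = 68
Quarry→Larch→Elm→Grove: 21+18+32 = 71
Quarry→Larch→Grove→Elm: 21+14+32 = 67
Quarry→Grove→Elm→Larch: 31+32+18 = 81
Quarry→Grove→Larch→Elm: 31+14+18 = 63
The minimum is 54.
One shortest path: Quarry → Elm → Larch → Grove.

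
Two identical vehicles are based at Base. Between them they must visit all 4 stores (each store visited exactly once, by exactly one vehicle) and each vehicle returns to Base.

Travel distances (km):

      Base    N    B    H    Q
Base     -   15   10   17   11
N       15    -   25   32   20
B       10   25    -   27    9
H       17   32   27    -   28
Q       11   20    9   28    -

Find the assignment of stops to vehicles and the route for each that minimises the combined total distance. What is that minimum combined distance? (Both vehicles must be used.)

Try each way of splitting the stops between the two vehicles (each non-empty) and, for each split, find the best tour for each vehicle:
  {N} + {B, H, Q}: 30 + 64 = 94
  {B} + {N, H, Q}: 20 + 80 = 100
  {N, B} + {H, Q}: 50 + 56 = 106
  {H} + {N, B, Q}: 34 + 54 = 88
  {N, H} + {B, Q}: 64 + 30 = 94
  {B, H} + {N, Q}: 54 + 46 = 100
  … (7 splits in total)
Best: vehicle 1 Base → H → Base = 34; vehicle 2 Base → N → Q → B → Base = 54; combined 88.

88 km — the smallest possible combined total.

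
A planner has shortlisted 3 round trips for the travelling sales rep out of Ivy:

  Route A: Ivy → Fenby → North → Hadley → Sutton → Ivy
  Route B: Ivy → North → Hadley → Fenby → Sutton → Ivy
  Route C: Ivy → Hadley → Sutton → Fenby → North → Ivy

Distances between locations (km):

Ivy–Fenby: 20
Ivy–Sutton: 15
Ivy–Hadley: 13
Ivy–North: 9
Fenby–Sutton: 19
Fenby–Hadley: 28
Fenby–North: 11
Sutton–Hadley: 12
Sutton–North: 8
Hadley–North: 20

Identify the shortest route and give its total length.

Route A: 20 + 11 + 20 + 12 + 15 = 78
Route B: 9 + 20 + 28 + 19 + 15 = 91
Route C: 13 + 12 + 19 + 11 + 9 = 64

Shortest is Route C, total 64 km.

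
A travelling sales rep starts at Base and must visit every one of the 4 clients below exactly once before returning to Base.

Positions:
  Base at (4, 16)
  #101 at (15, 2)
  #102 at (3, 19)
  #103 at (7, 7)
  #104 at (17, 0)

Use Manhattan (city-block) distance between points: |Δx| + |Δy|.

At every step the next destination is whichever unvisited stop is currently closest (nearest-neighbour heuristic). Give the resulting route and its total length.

Total distance 66 via the nearest-neighbour route Base → #102 → #103 → #101 → #104 → Base.

Base → [#102:4 / #103:12 / #101:25 / #104:29] → #102 (4)
#102 → [#103:16 / #101:29 / #104:33] → #103 (16)
#103 → [#101:13 / #104:17] → #101 (13)
#101 → [#104:4] → #104 (4)
Return #104→Base: 29.
Total = 4 + 16 + 13 + 4 + 29 = 66.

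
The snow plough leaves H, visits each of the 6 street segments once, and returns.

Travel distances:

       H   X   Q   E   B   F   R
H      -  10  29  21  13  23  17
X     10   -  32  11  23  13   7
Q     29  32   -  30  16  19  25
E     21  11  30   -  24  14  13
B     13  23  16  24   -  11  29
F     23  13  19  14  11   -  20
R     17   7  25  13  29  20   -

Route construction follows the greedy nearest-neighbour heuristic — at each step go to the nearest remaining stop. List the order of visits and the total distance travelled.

H → [X:10 / B:13 / R:17 / E:21 / F:23 / Q:29] → X (10)
X → [R:7 / E:11 / F:13 / B:23 / Q:32] → R (7)
R → [E:13 / F:20 / Q:25 / B:29] → E (13)
E → [F:14 / B:24 / Q:30] → F (14)
F → [B:11 / Q:19] → B (11)
B → [Q:16] → Q (16)
Return Q→H: 29.
Total = 10 + 7 + 13 + 14 + 11 + 16 + 29 = 100.

Total distance 100 via the nearest-neighbour route H → X → R → E → F → B → Q → H.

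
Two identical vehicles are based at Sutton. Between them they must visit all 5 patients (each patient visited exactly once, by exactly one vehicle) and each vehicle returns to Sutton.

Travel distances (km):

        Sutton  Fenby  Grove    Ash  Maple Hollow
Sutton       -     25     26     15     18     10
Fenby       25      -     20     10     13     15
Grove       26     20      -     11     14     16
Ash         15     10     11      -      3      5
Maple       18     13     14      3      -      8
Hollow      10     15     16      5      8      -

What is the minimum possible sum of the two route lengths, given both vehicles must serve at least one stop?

There are 2^4 − 1 = 15 ways to divide the 5 stops into two non-empty groups. For each, the best each vehicle can do is its own shortest tour through its group:
  {Fenby} + {Grove, Ash, Maple, Hollow}: 50 + 58 = 108
  {Grove} + {Fenby, Ash, Maple, Hollow}: 52 + 56 = 108
  {Fenby, Grove} + {Ash, Maple, Hollow}: 71 + 36 = 107
  {Ash} + {Fenby, Grove, Maple, Hollow}: 30 + 77 = 107
  {Fenby, Ash} + {Grove, Maple, Hollow}: 50 + 58 = 108
  {Grove, Ash} + {Fenby, Maple, Hollow}: 52 + 56 = 108
  … (15 splits in total)
  {Fenby, Grove, Ash, Maple} + {Hollow}: 77 + 20 = 97  ← best
Best: vehicle 1 Sutton → Fenby → Grove → Ash → Maple → Sutton = 77; vehicle 2 Sutton → Hollow → Sutton = 20; combined 97.

97 km — the smallest possible combined total.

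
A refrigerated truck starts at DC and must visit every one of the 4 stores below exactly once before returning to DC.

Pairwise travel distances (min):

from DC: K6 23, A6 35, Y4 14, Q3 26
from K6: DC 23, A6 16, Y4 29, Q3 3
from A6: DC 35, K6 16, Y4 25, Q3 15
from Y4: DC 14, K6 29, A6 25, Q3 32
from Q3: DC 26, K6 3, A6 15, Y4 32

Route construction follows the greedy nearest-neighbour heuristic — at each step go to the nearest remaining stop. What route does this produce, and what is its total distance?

Nearest-neighbour total = 80 min; route DC → Y4 → A6 → Q3 → K6 → DC.

At DC the remaining stops are Y4 14, K6 23, Q3 26, A6 35; go to Y4.
At Y4 the remaining stops are A6 25, K6 29, Q3 32; go to A6.
At A6 the remaining stops are Q3 15, K6 16; go to Q3.
At Q3 the remaining stops are K6 3; go to K6.
Return K6→DC: 23.
Total = 14 + 25 + 15 + 3 + 23 = 80.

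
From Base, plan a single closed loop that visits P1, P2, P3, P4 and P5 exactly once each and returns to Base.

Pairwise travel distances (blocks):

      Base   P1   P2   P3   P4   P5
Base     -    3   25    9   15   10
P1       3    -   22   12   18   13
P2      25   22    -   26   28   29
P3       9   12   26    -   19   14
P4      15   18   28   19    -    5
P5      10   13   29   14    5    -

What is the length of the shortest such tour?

Shortest round trip = 81 blocks.

There are 60 distinct closed tours to check (reversals are equivalent).
Base → P1 → P2 → P3 → P4 → P5 → Base: 3+22+26+19+5+10 = 85
Base → P1 → P2 → P3 → P5 → P4 → Base: 3+22+26+14+5+15 = 85
Base → P1 → P2 → P4 → P3 → P5 → Base: 3+22+28+19+14+10 = 96
Base → P1 → P2 → P4 → P5 → P3 → Base: 3+22+28+5+14+9 = 81
Base → P1 → P2 → P5 → P3 → P4 → Base: 3+22+29+14+19+15 = 102
Base → P1 → P2 → P5 → P4 → P3 → Base: 3+22+29+5+19+9 = 87
Base → P1 → P3 → P2 → P4 → P5 → Base: 3+12+26+28+5+10 = 84
Base → P1 → P3 → P2 → P5 → P4 → Base: 3+12+26+29+5+15 = 90
Base → P1 → P3 → P4 → P2 → P5 → Base: 3+12+19+28+29+10 = 101
Base → P1 → P3 → P4 → P5 → P2 → Base: 3+12+19+5+29+25 = 93
Base → P1 → P3 → P5 → P2 → P4 → Base: 3+12+14+29+28+15 = 101
Base → P1 → P3 → P5 → P4 → P2 → Base: 3+12+14+5+28+25 = 87
Base → P1 → P4 → P2 → P3 → P5 → Base: 3+18+28+26+14+10 = 99
Base → P1 → P4 → P2 → P5 → P3 → Base: 3+18+28+29+14+9 = 101
… (46 more)
The minimum is 81.
One optimal route: Base → P1 → P2 → P4 → P5 → P3 → Base (or its reverse).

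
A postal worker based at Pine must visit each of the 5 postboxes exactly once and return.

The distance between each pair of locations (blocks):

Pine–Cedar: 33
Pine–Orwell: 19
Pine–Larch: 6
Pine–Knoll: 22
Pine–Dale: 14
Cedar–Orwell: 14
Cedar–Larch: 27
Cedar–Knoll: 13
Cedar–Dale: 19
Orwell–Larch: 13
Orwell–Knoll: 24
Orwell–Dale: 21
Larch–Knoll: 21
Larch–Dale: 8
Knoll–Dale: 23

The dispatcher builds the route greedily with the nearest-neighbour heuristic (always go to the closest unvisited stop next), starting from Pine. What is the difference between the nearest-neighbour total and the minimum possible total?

From Pine: Larch=6, Dale=14, Orwell=19, Knoll=22, Cedar=33 → choose Larch (6).
From Larch: Dale=8, Orwell=13, Knoll=21, Cedar=27 → choose Dale (8).
From Dale: Cedar=19, Orwell=21, Knoll=23 → choose Cedar (19).
From Cedar: Knoll=13, Orwell=14 → choose Knoll (13).
From Knoll: Orwell=24 → choose Orwell (24).
NN route Pine → Larch → Dale → Cedar → Knoll → Orwell → Pine costs 89.
Optimal: Pine → Orwell → Cedar → Knoll → Dale → Larch → Pine costs 83 (by enumerating all 60 distinct tours).
Excess = 89 − 83 = 6.

6 blocks longer than the optimal tour.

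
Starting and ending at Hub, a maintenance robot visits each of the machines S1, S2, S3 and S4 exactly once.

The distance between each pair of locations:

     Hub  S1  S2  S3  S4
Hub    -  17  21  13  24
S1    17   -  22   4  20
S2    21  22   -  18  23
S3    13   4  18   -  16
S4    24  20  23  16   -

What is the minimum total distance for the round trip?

Minimum total distance: 81.

With 4 stops there are 4!/2 = 12 distinct round trips (a route and its reverse cost the same).
Hub → S1 → S2 → S3 → S4 → Hub: 17+22+18+16+24 = 97
Hub → S1 → S2 → S4 → S3 → Hub: 17+22+23+16+13 = 91
Hub → S1 → S3 → S2 → S4 → Hub: 17+4+18+23+24 = 86
Hub → S1 → S3 → S4 → S2 → Hub: 17+4+16+23+21 = 81
Hub → S1 → S4 → S2 → S3 → Hub: 17+20+23+18+13 = 91
Hub → S1 → S4 → S3 → S2 → Hub: 17+20+16+18+21 = 92
Hub → S2 → S1 → S3 → S4 → Hub: 21+22+4+16+24 = 87
Hub → S2 → S1 → S4 → S3 → Hub: 21+22+20+16+13 = 92
Hub → S2 → S3 → S1 → S4 → Hub: 21+18+4+20+24 = 87
Hub → S2 → S4 → S1 → S3 → Hub: 21+23+20+4+13 = 81
Hub → S3 → S1 → S2 → S4 → Hub: 13+4+22+23+24 = 86
Hub → S3 → S2 → S1 → S4 → Hub: 13+18+22+20+24 = 97
The minimum is 81.
One optimal route: Hub → S1 → S3 → S4 → S2 → Hub (or its reverse).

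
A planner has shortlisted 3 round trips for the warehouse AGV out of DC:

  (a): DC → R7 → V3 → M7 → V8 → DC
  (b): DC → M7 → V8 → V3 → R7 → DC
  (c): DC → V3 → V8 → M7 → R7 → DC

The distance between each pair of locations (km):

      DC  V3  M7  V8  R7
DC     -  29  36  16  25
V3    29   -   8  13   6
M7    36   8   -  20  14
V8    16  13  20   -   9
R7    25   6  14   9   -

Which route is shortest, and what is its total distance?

(a): 25 + 6 + 8 + 20 + 16 = 75
(b): 36 + 20 + 13 + 6 + 25 = 100
(c): 29 + 13 + 20 + 14 + 25 = 101

75 km — (a) is the shortest.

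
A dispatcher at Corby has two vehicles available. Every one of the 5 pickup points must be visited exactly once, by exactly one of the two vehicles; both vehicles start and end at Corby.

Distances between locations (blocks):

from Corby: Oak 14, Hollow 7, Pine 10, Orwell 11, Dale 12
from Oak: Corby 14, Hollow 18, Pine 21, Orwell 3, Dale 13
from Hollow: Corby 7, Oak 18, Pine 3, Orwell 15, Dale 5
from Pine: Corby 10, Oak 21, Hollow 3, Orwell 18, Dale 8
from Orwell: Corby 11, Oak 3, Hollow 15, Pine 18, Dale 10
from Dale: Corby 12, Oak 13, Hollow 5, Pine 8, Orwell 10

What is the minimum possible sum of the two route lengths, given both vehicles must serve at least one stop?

Check every non-empty split of the stops between the two vehicles; for each half take its own optimal tour:
  {Oak} + {Hollow, Pine, Orwell, Dale}: 28 + 39 = 67
  {Hollow} + {Oak, Pine, Orwell, Dale}: 14 + 45 = 59
  {Oak, Hollow} + {Pine, Orwell, Dale}: 39 + 39 = 78
  {Pine} + {Oak, Hollow, Orwell, Dale}: 20 + 39 = 59
  {Oak, Pine} + {Hollow, Orwell, Dale}: 45 + 33 = 78
  {Hollow, Pine} + {Oak, Orwell, Dale}: 20 + 39 = 59
  … (15 splits in total)
  {Oak, Orwell} + {Hollow, Pine, Dale}: 28 + 30 = 58  ← best
Best: vehicle 1 Corby → Oak → Orwell → Corby = 28; vehicle 2 Corby → Hollow → Pine → Dale → Corby = 30; combined 58.

Minimum combined distance: 58 blocks.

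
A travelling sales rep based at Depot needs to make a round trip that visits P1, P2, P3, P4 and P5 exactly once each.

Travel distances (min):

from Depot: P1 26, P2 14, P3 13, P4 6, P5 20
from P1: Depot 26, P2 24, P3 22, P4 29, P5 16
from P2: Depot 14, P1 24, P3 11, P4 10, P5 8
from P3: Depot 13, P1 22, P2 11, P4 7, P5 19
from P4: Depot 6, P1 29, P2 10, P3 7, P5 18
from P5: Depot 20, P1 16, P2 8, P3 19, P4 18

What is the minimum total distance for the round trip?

There are 60 distinct closed tours to check (reversals are equivalent).
Depot→P1→P2→P3→P4→P5→Depot: 26+24+11+7+18+20 = 106
Depot→P1→P2→P3→P5→P4→Depot: 26+24+11+19+18+6 = 104
Depot→P1→P2→P4→P3→P5→Depot: 26+24+10+7+19+20 = 106
Depot→P1→P2→P4→P5→P3→Depot: 26+24+10+18+19+13 = 110
Depot→P1→P2→P5→P3→P4→Depot: 26+24+8+19+7+6 = 90
Depot→P1→P2→P5→P4→P3→Depot: 26+24+8+18+7+13 = 96
Depot→P1→P3→P2→P4→P5→Depot: 26+22+11+10+18+20 = 107
Depot→P1→P3→P2→P5→P4→Depot: 26+22+11+8+18+6 = 91
Depot→P1→P3→P4→P2→P5→Depot: 26+22+7+10+8+20 = 93
Depot→P1→P3→P4→P5→P2→Depot: 26+22+7+18+8+14 = 95
Depot→P1→P3→P5→P2→P4→Depot: 26+22+19+8+10+6 = 91
Depot→P1→P3→P5→P4→P2→Depot: 26+22+19+18+10+14 = 109
Depot→P1→P4→P2→P3→P5→Depot: 26+29+10+11+19+20 = 115
Depot→P1→P4→P2→P5→P3→Depot: 26+29+10+8+19+13 = 105
… (46 more)
Depot→P2→P5→P1→P3→P4→Depot: 14+8+16+22+7+6 = 73  ← best
The minimum is 73.
One optimal route: Depot → P2 → P5 → P1 → P3 → P4 → Depot (or its reverse).

Shortest round trip = 73 min.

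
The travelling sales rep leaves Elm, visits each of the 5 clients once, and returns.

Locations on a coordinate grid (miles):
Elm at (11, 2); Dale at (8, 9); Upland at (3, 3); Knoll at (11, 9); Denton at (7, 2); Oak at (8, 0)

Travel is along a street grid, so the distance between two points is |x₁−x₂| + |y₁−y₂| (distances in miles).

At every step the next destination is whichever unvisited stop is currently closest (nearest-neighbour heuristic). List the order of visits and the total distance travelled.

At Elm the remaining stops are Denton 4, Oak 5, Knoll 7, Upland 9, Dale 10; go to Denton.
At Denton the remaining stops are Oak 3, Upland 5, Dale 8, Knoll 11; go to Oak.
At Oak the remaining stops are Upland 8, Dale 9, Knoll 12; go to Upland.
At Upland the remaining stops are Dale 11, Knoll 14; go to Dale.
At Dale the remaining stops are Knoll 3; go to Knoll.
Return Knoll→Elm: 7.
Total = 4 + 3 + 8 + 11 + 3 + 7 = 36.

Total distance 36 miles via the nearest-neighbour route Elm → Denton → Oak → Upland → Dale → Knoll → Elm.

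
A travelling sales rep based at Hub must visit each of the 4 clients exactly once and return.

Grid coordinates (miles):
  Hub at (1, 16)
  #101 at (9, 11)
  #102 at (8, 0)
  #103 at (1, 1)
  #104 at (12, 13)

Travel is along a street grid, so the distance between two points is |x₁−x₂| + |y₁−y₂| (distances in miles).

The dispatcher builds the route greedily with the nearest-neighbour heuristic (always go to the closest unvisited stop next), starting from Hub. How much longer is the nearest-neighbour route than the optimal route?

From Hub: #101=13, #104=14, #103=15, #102=23 → choose #101 (13).
From #101: #104=5, #102=12, #103=18 → choose #104 (5).
From #104: #102=17, #103=23 → choose #102 (17).
From #102: #103=8 → choose #103 (8).
NN route Hub → #101 → #104 → #102 → #103 → Hub costs 58.
Optimal: Hub → #103 → #102 → #101 → #104 → Hub costs 54 (by enumerating all 12 distinct tours).
Excess = 58 − 54 = 4.

4 miles longer than the optimal tour.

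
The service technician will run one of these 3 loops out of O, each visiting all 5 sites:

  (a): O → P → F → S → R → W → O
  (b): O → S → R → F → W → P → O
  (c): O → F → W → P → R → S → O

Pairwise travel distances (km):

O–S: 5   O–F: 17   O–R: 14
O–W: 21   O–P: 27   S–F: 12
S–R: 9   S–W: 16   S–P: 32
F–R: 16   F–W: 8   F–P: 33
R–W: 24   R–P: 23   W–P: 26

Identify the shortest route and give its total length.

(a): 27 + 33 + 12 + 9 + 24 + 21 = 126
(b): 5 + 9 + 16 + 8 + 26 + 27 = 91
(c): 17 + 8 + 26 + 23 + 9 + 5 = 88

Shortest is (c), total 88 km.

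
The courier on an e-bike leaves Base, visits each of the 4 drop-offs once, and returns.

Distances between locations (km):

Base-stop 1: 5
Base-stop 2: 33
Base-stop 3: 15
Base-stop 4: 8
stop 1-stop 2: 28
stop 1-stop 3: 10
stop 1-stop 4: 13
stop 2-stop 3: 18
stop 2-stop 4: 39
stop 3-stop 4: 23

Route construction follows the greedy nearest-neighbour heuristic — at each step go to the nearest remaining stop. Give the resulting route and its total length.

80 km along Base → stop 1 → stop 3 → stop 2 → stop 4 → Base.

Base → [stop 1:5 / stop 4:8 / stop 3:15 / stop 2:33] → stop 1 (5)
stop 1 → [stop 3:10 / stop 4:13 / stop 2:28] → stop 3 (10)
stop 3 → [stop 2:18 / stop 4:23] → stop 2 (18)
stop 2 → [stop 4:39] → stop 4 (39)
Return stop 4→Base: 8.
Total = 5 + 10 + 18 + 39 + 8 = 80.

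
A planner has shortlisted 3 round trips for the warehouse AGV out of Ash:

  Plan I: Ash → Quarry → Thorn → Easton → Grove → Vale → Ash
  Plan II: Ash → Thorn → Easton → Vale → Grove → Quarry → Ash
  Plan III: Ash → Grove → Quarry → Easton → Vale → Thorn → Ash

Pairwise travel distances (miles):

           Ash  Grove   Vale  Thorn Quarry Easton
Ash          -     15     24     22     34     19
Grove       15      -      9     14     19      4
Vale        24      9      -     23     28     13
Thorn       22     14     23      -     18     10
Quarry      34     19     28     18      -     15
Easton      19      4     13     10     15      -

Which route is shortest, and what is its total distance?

Plan I: 34 + 18 + 10 + 4 + 9 + 24 = 99
Plan II: 22 + 10 + 13 + 9 + 19 + 34 = 107
Plan III: 15 + 19 + 15 + 13 + 23 + 22 = 107

Shortest is Plan I, total 99 miles.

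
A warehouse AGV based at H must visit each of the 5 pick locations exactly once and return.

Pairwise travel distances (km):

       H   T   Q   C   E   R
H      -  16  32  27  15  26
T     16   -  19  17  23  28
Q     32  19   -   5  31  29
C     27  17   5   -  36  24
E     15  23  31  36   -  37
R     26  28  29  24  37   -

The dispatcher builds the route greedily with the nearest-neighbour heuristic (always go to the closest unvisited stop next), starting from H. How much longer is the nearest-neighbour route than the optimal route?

H: E=15, T=16, R=26, C=27, Q=32 ⇒ E
E: T=23, Q=31, C=36, R=37 ⇒ T
T: C=17, Q=19, R=28 ⇒ C
C: Q=5, R=24 ⇒ Q
Q: R=29 ⇒ R
NN route H → E → T → C → Q → R → H costs 115.
Optimal: H → E → T → Q → C → R → H costs 112 (by enumerating all 60 distinct tours).
Excess = 115 − 112 = 3.

The nearest-neighbour route is 3 km longer than optimal.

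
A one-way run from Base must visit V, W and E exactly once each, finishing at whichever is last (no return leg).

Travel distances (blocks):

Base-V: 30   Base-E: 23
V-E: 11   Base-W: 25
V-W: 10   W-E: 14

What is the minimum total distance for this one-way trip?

There are 3! = 6 possible orderings.
Base→V→W→E: 30+10+14 = 54
Base→V→E→W: 30+11+14 = 55
Base→W→V→E: 25+10+11 = 46
Base→W→E→V: 25+14+11 = 50
Base→E→V→W: 23+11+10 = 44
Base→E→W→V: 23+14+10 = 47
The minimum is 44.
One shortest path: Base → E → V → W.

Minimum one-way distance = 44 blocks.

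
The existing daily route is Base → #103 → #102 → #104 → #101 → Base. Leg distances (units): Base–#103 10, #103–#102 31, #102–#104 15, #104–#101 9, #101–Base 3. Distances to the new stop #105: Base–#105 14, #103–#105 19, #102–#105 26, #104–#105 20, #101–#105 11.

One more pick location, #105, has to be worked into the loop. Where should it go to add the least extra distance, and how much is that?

Minimum extra distance: 14, inserting #105 between #103 and #102.

Insertion cost between consecutive stops i–j is d(i,#105) + d(#105,j) − d(i,j):
  between Base and #103: 14 + 19 − 10 = 23
  between #103 and #102: 19 + 26 − 31 = 14
  between #102 and #104: 26 + 20 − 15 = 31
  between #104 and #101: 20 + 11 − 9 = 22
  between #101 and Base: 11 + 14 − 3 = 22
Cheapest insertion is between #103 and #102, adding 14.
New total = 68 + 14 = 82.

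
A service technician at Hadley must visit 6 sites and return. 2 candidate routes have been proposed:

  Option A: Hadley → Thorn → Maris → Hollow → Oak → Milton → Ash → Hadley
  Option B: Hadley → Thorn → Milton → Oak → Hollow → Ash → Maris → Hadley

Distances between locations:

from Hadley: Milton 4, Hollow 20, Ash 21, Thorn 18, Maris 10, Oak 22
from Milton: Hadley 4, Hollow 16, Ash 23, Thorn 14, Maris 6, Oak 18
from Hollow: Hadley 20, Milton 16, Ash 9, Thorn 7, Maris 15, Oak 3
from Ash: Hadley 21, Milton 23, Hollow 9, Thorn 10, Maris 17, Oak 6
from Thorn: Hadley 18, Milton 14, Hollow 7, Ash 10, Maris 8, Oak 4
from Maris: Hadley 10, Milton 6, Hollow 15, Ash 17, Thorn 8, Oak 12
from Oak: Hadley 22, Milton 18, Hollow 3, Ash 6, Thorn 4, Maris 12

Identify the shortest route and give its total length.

Shortest is Option B, total 89.

Option A: 18 + 8 + 15 + 3 + 18 + 23 + 21 = 106
Option B: 18 + 14 + 18 + 3 + 9 + 17 + 10 = 89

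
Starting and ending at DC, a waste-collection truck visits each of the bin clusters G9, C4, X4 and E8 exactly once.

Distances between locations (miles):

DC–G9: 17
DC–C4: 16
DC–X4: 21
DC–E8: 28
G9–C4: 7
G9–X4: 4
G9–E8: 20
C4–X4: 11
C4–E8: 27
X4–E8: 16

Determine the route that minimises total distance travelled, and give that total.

There are 12 distinct closed tours to check (reversals are equivalent).
DC - G9 - C4 - X4 - E8 - DC: 17+7+11+16+28 = 79
DC - G9 - C4 - E8 - X4 - DC: 17+7+27+16+21 = 88
DC - G9 - X4 - C4 - E8 - DC: 17+4+11+27+28 = 87
DC - G9 - X4 - E8 - C4 - DC: 17+4+16+27+16 = 80
DC - G9 - E8 - C4 - X4 - DC: 17+20+27+11+21 = 96
DC - G9 - E8 - X4 - C4 - DC: 17+20+16+11+16 = 80
DC - C4 - G9 - X4 - E8 - DC: 16+7+4+16+28 = 71
DC - C4 - G9 - E8 - X4 - DC: 16+7+20+16+21 = 80
DC - C4 - X4 - G9 - E8 - DC: 16+11+4+20+28 = 79
DC - C4 - E8 - G9 - X4 - DC: 16+27+20+4+21 = 88
DC - X4 - G9 - C4 - E8 - DC: 21+4+7+27+28 = 87
DC - X4 - C4 - G9 - E8 - DC: 21+11+7+20+28 = 87
The minimum is 71.
One optimal route: DC → C4 → G9 → X4 → E8 → DC (or its reverse).

Minimum total distance: 71 miles.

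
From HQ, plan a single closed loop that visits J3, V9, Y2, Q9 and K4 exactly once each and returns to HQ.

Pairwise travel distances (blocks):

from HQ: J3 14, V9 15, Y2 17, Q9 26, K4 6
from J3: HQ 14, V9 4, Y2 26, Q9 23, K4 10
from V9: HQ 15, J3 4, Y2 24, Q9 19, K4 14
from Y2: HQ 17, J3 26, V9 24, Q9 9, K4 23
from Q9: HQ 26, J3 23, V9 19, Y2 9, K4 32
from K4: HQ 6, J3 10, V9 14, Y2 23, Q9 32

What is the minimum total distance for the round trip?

Minimum total distance: 65 blocks.

HQ → J3 → V9 → Y2 → Q9 → K4 → HQ: 14+4+24+9+32+6 = 89
HQ → J3 → V9 → Y2 → K4 → Q9 → HQ: 14+4+24+23+32+26 = 123
HQ → J3 → V9 → Q9 → Y2 → K4 → HQ: 14+4+19+9+23+6 = 75
HQ → J3 → V9 → Q9 → K4 → Y2 → HQ: 14+4+19+32+23+17 = 109
HQ → J3 → V9 → K4 → Y2 → Q9 → HQ: 14+4+14+23+9+26 = 90
HQ → J3 → V9 → K4 → Q9 → Y2 → HQ: 14+4+14+32+9+17 = 90
HQ → J3 → Y2 → V9 → Q9 → K4 → HQ: 14+26+24+19+32+6 = 121
HQ → J3 → Y2 → V9 → K4 → Q9 → HQ: 14+26+24+14+32+26 = 136
HQ → J3 → Y2 → Q9 → V9 → K4 → HQ: 14+26+9+19+14+6 = 88
HQ → J3 → Y2 → Q9 → K4 → V9 → HQ: 14+26+9+32+14+15 = 110
HQ → J3 → Y2 → K4 → V9 → Q9 → HQ: 14+26+23+14+19+26 = 122
HQ → J3 → Y2 → K4 → Q9 → V9 → HQ: 14+26+23+32+19+15 = 129
HQ → J3 → Q9 → V9 → Y2 → K4 → HQ: 14+23+19+24+23+6 = 109
HQ → J3 → Q9 → V9 → K4 → Y2 → HQ: 14+23+19+14+23+17 = 110
… (46 more)
HQ → Y2 → Q9 → V9 → J3 → K4 → HQ: 17+9+19+4+10+6 = 65  ← best
The minimum is 65.
One optimal route: HQ → Y2 → Q9 → V9 → J3 → K4 → HQ (or its reverse).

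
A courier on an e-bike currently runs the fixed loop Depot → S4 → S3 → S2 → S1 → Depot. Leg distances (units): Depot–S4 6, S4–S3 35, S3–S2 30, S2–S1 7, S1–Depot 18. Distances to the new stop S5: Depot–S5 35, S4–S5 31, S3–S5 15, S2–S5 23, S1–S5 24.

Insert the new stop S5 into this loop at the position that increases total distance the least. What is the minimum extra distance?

Insertion cost between consecutive stops i–j is d(i,S5) + d(S5,j) − d(i,j):
  between Depot and S4: 35 + 31 − 6 = 60
  between S4 and S3: 31 + 15 − 35 = 11
  between S3 and S2: 15 + 23 − 30 = 8
  between S2 and S1: 23 + 24 − 7 = 40
  between S1 and Depot: 24 + 35 − 18 = 41
Cheapest insertion is between S3 and S2, adding 8.
New total = 96 + 8 = 104.

+8 — insert S5 between S3 and S2.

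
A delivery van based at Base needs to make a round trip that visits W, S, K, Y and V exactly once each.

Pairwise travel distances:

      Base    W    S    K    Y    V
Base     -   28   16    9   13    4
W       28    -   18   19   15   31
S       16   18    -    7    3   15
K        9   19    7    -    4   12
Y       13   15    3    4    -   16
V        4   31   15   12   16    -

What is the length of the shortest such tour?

65 — the shortest possible round trip.

There are 60 distinct closed tours to check (reversals are equivalent).
Base → W → S → K → Y → V → Base: 28+18+7+4+16+4 = 77
Base → W → S → K → V → Y → Base: 28+18+7+12+16+13 = 94
Base → W → S → Y → K → V → Base: 28+18+3+4+12+4 = 69
Base → W → S → Y → V → K → Base: 28+18+3+16+12+9 = 86
Base → W → S → V → K → Y → Base: 28+18+15+12+4+13 = 90
Base → W → S → V → Y → K → Base: 28+18+15+16+4+9 = 90
Base → W → K → S → Y → V → Base: 28+19+7+3+16+4 = 77
Base → W → K → S → V → Y → Base: 28+19+7+15+16+13 = 98
Base → W → K → Y → S → V → Base: 28+19+4+3+15+4 = 73
Base → W → K → Y → V → S → Base: 28+19+4+16+15+16 = 98
Base → W → K → V → S → Y → Base: 28+19+12+15+3+13 = 90
Base → W → K → V → Y → S → Base: 28+19+12+16+3+16 = 94
Base → W → Y → S → K → V → Base: 28+15+3+7+12+4 = 69
Base → W → Y → S → V → K → Base: 28+15+3+15+12+9 = 82
… (46 more)
Base → K → W → Y → S → V → Base: 9+19+15+3+15+4 = 65  ← best
The minimum is 65.
One optimal route: Base → K → W → Y → S → V → Base (or its reverse).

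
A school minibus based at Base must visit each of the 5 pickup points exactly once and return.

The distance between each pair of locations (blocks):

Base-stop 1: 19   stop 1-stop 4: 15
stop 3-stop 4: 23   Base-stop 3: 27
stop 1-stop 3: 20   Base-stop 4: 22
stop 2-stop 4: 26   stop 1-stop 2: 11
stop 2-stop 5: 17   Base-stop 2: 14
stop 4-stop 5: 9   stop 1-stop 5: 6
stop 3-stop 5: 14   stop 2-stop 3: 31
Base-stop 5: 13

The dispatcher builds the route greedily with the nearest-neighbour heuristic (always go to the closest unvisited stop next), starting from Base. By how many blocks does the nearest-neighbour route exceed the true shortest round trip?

From Base: stop 5=13, stop 2=14, stop 1=19, stop 4=22, stop 3=27 → choose stop 5 (13).
From stop 5: stop 1=6, stop 4=9, stop 3=14, stop 2=17 → choose stop 1 (6).
From stop 1: stop 2=11, stop 4=15, stop 3=20 → choose stop 2 (11).
From stop 2: stop 4=26, stop 3=31 → choose stop 4 (26).
From stop 4: stop 3=23 → choose stop 3 (23).
NN route Base → stop 5 → stop 1 → stop 2 → stop 4 → stop 3 → Base costs 106.
Optimal: Base → stop 2 → stop 1 → stop 3 → stop 4 → stop 5 → Base costs 90 (by enumerating all 60 distinct tours).
Excess = 106 − 90 = 16.

The nearest-neighbour route is 16 blocks longer than optimal.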